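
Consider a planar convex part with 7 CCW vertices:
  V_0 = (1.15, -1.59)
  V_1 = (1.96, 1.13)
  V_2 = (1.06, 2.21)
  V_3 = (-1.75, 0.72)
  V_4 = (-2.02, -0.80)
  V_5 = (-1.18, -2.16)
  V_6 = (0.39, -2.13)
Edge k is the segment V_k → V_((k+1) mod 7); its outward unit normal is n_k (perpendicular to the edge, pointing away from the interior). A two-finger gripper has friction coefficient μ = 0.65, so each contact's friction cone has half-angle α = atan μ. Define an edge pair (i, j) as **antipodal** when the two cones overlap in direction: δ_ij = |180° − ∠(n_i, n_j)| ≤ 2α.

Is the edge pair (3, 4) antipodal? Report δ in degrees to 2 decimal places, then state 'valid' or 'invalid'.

α = atan 0.65 = 33.02°;  2α = 66.05°
edge 3: e_3 = (-0.27, -1.52);  n_3 = (-0.9846, +0.1749)
edge 4: e_4 = (+0.84, -1.36);  n_4 = (-0.8508, -0.5255)
∠(n_3, n_4) = 41.77°
δ = |180° − 41.77°| = 138.23°
138.23° > 2α = 66.05°  →  invalid

δ = 138.23°, invalid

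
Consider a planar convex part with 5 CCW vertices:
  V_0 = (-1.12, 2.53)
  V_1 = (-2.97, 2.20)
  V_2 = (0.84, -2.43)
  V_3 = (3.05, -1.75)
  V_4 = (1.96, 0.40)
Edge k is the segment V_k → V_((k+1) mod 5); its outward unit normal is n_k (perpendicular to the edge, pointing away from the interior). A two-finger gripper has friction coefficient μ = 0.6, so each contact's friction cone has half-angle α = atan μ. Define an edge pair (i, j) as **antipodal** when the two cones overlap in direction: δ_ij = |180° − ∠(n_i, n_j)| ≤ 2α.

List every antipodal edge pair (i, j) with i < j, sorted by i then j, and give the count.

α = atan 0.6 = 30.96°;  2α = 61.93°
n_0 = (-0.1756, +0.9845)
n_1 = (-0.7722, -0.6354)
n_2 = (+0.2941, -0.9558)
n_3 = (+0.8919, +0.4522)
n_4 = (+0.5688, +0.8225)
  (0,1): δ = 60.66°  ✓
  (0,2): δ = 6.99°  ✓
  (0,3): δ = 106.77°  ·
  (0,4): δ = 135.22°  ·
  (1,2): δ = 112.35°  ·
  (1,3): δ = 12.57°  ✓
  (1,4): δ = 15.88°  ✓
  (2,3): δ = 80.22°  ·
  (2,4): δ = 51.77°  ✓
  (3,4): δ = 151.55°  ·
antipodal pairs: 5

count = 5; pairs: (0,1), (0,2), (1,3), (1,4), (2,4)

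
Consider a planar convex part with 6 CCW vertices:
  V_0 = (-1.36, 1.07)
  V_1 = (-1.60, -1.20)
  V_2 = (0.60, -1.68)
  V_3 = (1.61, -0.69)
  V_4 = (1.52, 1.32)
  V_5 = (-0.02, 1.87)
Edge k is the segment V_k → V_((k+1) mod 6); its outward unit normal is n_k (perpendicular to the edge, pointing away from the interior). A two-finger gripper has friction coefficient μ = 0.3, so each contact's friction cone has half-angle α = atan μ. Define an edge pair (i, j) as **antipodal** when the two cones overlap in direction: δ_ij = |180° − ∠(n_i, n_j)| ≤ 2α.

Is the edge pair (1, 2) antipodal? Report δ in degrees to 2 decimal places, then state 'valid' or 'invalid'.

δ = 123.26°, invalid

α = atan 0.3 = 16.70°;  2α = 33.40°
edge 1: e_1 = (+2.20, -0.48);  n_1 = (-0.2132, -0.9770)
edge 2: e_2 = (+1.01, +0.99);  n_2 = (+0.7000, -0.7141)
∠(n_1, n_2) = 56.74°
δ = |180° − 56.74°| = 123.26°
123.26° > 2α = 33.40°  →  invalid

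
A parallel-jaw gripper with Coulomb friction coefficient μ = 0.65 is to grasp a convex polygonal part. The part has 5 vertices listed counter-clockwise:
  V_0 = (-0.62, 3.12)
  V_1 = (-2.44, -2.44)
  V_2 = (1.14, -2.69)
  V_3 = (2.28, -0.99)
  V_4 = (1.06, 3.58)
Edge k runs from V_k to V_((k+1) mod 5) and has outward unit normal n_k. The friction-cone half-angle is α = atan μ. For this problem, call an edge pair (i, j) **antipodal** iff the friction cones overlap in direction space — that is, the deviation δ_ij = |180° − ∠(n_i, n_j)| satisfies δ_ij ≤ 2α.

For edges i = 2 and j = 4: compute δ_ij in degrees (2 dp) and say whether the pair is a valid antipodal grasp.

α = atan 0.65 = 33.02°;  2α = 66.05°
edge 2: e_2 = (+1.14, +1.70);  n_2 = (+0.8305, -0.5570)
edge 4: e_4 = (-1.68, -0.46);  n_4 = (-0.2641, +0.9645)
∠(n_2, n_4) = 139.16°
δ = |180° − 139.16°| = 40.84°
40.84° ≤ 2α = 66.05°  →  valid

δ = 40.84°, valid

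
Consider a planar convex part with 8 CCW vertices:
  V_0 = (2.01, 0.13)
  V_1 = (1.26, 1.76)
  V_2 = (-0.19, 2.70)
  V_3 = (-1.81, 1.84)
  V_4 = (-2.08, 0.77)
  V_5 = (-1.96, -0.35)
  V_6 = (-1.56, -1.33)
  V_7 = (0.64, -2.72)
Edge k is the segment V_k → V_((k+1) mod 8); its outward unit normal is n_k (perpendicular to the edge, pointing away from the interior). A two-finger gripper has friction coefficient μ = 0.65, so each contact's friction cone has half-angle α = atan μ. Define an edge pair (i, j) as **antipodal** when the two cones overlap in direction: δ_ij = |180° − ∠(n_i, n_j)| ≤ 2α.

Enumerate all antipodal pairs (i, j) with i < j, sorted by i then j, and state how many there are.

count = 12; pairs: (0,3), (0,4), (0,5), (0,6), (1,4), (1,5), (1,6), (2,6), (2,7), (3,7), (4,7), (5,7)

α = atan 0.65 = 33.02°;  2α = 66.05°
n_0 = (+0.9084, +0.4180)
n_1 = (+0.5440, +0.8391)
n_2 = (-0.4689, +0.8833)
n_3 = (-0.9696, +0.2447)
n_4 = (-0.9943, -0.1065)
n_5 = (-0.9258, -0.3779)
n_6 = (-0.5341, -0.8454)
n_7 = (+0.9013, -0.4332)
  (0,1): δ = 147.66°  ·
  (0,2): δ = 86.75°  ·
  (0,3): δ = 38.87°  ✓
  (0,4): δ = 18.59°  ✓
  (0,5): δ = 2.50°  ✓
  (0,6): δ = 33.01°  ✓
  (0,7): δ = 129.62°  ·
  (1,2): δ = 119.08°  ·
  (1,3): δ = 71.21°  ·
  (1,4): δ = 50.93°  ✓
  (1,5): δ = 34.84°  ✓
  (1,6): δ = 0.67°  ✓
  (1,7): δ = 97.28°  ·
  (2,3): δ = 132.12°  ·
  (2,4): δ = 111.85°  ·
  (2,5): δ = 95.76°  ·
  (2,6): δ = 60.25°  ✓
  (2,7): δ = 36.36°  ✓
  (3,4): δ = 159.72°  ·
  (3,5): δ = 143.63°  ·
  (3,6): δ = 108.12°  ·
  (3,7): δ = 11.51°  ✓
  (4,5): δ = 163.91°  ·
  (4,6): δ = 128.40°  ·
  (4,7): δ = 31.79°  ✓
  (5,6): δ = 144.49°  ·
  (5,7): δ = 47.88°  ✓
  (6,7): δ = 83.39°  ·
antipodal pairs: 12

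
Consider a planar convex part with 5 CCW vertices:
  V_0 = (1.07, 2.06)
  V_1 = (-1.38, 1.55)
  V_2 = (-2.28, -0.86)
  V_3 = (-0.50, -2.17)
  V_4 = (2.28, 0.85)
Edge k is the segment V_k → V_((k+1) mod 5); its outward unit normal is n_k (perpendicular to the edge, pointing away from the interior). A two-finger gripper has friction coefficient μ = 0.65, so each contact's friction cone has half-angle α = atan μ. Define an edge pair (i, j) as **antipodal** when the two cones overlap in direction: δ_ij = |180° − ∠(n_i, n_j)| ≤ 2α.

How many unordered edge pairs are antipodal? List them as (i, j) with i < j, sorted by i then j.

count = 5; pairs: (0,2), (0,3), (1,3), (1,4), (2,4)

α = atan 0.65 = 33.02°;  2α = 66.05°
n_0 = (-0.2038, +0.9790)
n_1 = (-0.9368, +0.3498)
n_2 = (-0.5927, -0.8054)
n_3 = (+0.7357, -0.6773)
n_4 = (+0.7071, +0.7071)
  (0,1): δ = 122.24°  ·
  (0,2): δ = 48.11°  ✓
  (0,3): δ = 35.61°  ✓
  (0,4): δ = 123.24°  ·
  (1,2): δ = 105.87°  ·
  (1,3): δ = 22.15°  ✓
  (1,4): δ = 65.48°  ✓
  (2,3): δ = 96.28°  ·
  (2,4): δ = 8.65°  ✓
  (3,4): δ = 92.37°  ·
antipodal pairs: 5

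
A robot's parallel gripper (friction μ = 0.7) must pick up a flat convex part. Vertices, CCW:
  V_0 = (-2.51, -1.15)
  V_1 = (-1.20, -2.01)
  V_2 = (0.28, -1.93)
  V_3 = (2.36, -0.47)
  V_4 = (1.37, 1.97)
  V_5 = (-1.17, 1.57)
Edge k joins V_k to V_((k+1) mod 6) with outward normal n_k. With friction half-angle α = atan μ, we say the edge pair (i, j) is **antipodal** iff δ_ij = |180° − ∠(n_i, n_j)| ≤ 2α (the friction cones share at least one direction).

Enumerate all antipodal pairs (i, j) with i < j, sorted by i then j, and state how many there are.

α = atan 0.7 = 34.99°;  2α = 69.98°
n_0 = (-0.5488, -0.8360)
n_1 = (+0.0540, -0.9985)
n_2 = (+0.5745, -0.8185)
n_3 = (+0.9266, +0.3760)
n_4 = (-0.1556, +0.9878)
n_5 = (-0.8971, +0.4419)
  (0,1): δ = 143.62°  ·
  (0,2): δ = 111.65°  ·
  (0,3): δ = 34.63°  ✓
  (0,4): δ = 42.23°  ✓
  (0,5): δ = 97.06°  ·
  (1,2): δ = 148.03°  ·
  (1,3): δ = 71.01°  ·
  (1,4): δ = 5.86°  ✓
  (1,5): δ = 60.68°  ✓
  (2,3): δ = 102.98°  ·
  (2,4): δ = 26.12°  ✓
  (2,5): δ = 28.71°  ✓
  (3,4): δ = 103.13°  ·
  (3,5): δ = 48.31°  ✓
  (4,5): δ = 125.18°  ·
antipodal pairs: 7

count = 7; pairs: (0,3), (0,4), (1,4), (1,5), (2,4), (2,5), (3,5)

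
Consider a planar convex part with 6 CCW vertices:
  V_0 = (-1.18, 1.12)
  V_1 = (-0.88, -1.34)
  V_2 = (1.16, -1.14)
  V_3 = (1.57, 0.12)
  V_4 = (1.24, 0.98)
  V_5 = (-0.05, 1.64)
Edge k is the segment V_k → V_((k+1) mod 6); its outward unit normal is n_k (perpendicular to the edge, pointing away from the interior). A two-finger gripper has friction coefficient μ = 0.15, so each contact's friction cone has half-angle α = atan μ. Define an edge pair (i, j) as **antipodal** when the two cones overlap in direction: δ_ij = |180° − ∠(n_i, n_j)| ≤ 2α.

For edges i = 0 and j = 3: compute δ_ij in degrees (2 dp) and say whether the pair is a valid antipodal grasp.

δ = 14.04°, valid

α = atan 0.15 = 8.53°;  2α = 17.06°
edge 0: e_0 = (+0.30, -2.46);  n_0 = (-0.9926, -0.1211)
edge 3: e_3 = (-0.33, +0.86);  n_3 = (+0.9336, +0.3583)
∠(n_0, n_3) = 165.96°
δ = |180° − 165.96°| = 14.04°
14.04° ≤ 2α = 17.06°  →  valid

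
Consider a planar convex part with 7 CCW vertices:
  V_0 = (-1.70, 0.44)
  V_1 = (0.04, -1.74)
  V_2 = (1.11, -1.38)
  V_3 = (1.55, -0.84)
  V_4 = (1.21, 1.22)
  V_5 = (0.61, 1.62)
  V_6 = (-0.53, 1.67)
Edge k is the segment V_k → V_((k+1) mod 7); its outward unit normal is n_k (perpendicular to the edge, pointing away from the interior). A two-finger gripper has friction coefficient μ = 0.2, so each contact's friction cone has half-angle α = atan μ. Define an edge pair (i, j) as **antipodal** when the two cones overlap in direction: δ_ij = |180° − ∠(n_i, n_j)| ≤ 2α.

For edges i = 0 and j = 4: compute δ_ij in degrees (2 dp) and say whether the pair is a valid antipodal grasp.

δ = 17.71°, valid

α = atan 0.2 = 11.31°;  2α = 22.62°
edge 0: e_0 = (+1.74, -2.18);  n_0 = (-0.7816, -0.6238)
edge 4: e_4 = (-0.60, +0.40);  n_4 = (+0.5547, +0.8321)
∠(n_0, n_4) = 162.29°
δ = |180° − 162.29°| = 17.71°
17.71° ≤ 2α = 22.62°  →  valid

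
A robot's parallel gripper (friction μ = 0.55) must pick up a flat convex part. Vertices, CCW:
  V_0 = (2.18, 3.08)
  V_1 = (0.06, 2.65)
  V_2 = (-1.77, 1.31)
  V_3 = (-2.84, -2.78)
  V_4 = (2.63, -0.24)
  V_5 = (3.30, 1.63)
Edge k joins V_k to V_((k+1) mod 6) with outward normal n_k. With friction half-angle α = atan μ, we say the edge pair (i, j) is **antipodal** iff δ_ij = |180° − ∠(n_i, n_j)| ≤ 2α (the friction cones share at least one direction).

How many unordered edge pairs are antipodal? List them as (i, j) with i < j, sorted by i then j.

α = atan 0.55 = 28.81°;  2α = 57.62°
n_0 = (-0.1988, +0.9800)
n_1 = (-0.5908, +0.8068)
n_2 = (-0.9674, +0.2531)
n_3 = (+0.4212, -0.9070)
n_4 = (+0.9414, -0.3373)
n_5 = (+0.7914, +0.6113)
  (0,1): δ = 155.25°  ·
  (0,2): δ = 116.13°  ·
  (0,3): δ = 13.44°  ✓
  (0,4): δ = 58.82°  ·
  (0,5): δ = 116.22°  ·
  (1,2): δ = 140.87°  ·
  (1,3): δ = 11.31°  ✓
  (1,4): δ = 34.07°  ✓
  (1,5): δ = 91.47°  ·
  (2,3): δ = 50.43°  ✓
  (2,4): δ = 5.05°  ✓
  (2,5): δ = 52.34°  ✓
  (3,4): δ = 134.62°  ·
  (3,5): δ = 77.22°  ·
  (4,5): δ = 122.60°  ·
antipodal pairs: 6

count = 6; pairs: (0,3), (1,3), (1,4), (2,3), (2,4), (2,5)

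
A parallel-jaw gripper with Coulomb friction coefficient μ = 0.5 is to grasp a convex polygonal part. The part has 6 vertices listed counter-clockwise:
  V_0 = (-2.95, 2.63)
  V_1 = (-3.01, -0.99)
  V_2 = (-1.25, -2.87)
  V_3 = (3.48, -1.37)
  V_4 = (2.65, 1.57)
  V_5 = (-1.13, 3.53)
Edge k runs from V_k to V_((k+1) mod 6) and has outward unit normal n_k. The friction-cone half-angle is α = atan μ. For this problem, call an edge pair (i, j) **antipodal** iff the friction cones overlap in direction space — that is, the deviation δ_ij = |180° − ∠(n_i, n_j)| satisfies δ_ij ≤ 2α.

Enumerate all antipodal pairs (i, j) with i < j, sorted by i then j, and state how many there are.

α = atan 0.5 = 26.57°;  2α = 53.13°
n_0 = (-0.9999, +0.0166)
n_1 = (-0.7300, -0.6834)
n_2 = (+0.3023, -0.9532)
n_3 = (+0.9624, +0.2717)
n_4 = (+0.4603, +0.8878)
n_5 = (-0.4433, +0.8964)
  (0,1): δ = 135.94°  ·
  (0,2): δ = 71.46°  ·
  (0,3): δ = 16.71°  ✓
  (0,4): δ = 63.54°  ·
  (0,5): δ = 117.26°  ·
  (1,2): δ = 115.52°  ·
  (1,3): δ = 27.35°  ✓
  (1,4): δ = 19.48°  ✓
  (1,5): δ = 73.20°  ·
  (2,3): δ = 91.83°  ·
  (2,4): δ = 45.00°  ✓
  (2,5): δ = 8.72°  ✓
  (3,4): δ = 133.17°  ·
  (3,5): δ = 79.45°  ·
  (4,5): δ = 126.28°  ·
antipodal pairs: 5

count = 5; pairs: (0,3), (1,3), (1,4), (2,4), (2,5)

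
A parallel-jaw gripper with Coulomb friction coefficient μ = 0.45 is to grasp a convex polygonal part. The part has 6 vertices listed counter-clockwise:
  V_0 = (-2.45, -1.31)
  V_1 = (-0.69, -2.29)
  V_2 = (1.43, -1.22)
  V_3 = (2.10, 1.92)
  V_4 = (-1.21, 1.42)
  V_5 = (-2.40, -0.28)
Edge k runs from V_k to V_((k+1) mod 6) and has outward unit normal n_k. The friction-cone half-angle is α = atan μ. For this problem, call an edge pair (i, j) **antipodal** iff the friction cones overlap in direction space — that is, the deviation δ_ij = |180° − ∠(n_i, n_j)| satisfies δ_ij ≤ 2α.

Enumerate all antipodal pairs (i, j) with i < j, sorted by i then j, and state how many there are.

count = 5; pairs: (0,3), (1,3), (1,4), (2,4), (2,5)

α = atan 0.45 = 24.23°;  2α = 48.46°
n_0 = (-0.4865, -0.8737)
n_1 = (+0.4506, -0.8927)
n_2 = (+0.9780, -0.2087)
n_3 = (-0.1494, +0.9888)
n_4 = (-0.8192, +0.5735)
n_5 = (-0.9988, +0.0485)
  (0,1): δ = 124.11°  ·
  (0,2): δ = 72.94°  ·
  (0,3): δ = 37.70°  ✓
  (0,4): δ = 84.12°  ·
  (0,5): δ = 116.33°  ·
  (1,2): δ = 128.83°  ·
  (1,3): δ = 18.19°  ✓
  (1,4): δ = 28.23°  ✓
  (1,5): δ = 60.44°  ·
  (2,3): δ = 69.37°  ·
  (2,4): δ = 22.95°  ✓
  (2,5): δ = 9.27°  ✓
  (3,4): δ = 133.58°  ·
  (3,5): δ = 101.37°  ·
  (4,5): δ = 147.79°  ·
antipodal pairs: 5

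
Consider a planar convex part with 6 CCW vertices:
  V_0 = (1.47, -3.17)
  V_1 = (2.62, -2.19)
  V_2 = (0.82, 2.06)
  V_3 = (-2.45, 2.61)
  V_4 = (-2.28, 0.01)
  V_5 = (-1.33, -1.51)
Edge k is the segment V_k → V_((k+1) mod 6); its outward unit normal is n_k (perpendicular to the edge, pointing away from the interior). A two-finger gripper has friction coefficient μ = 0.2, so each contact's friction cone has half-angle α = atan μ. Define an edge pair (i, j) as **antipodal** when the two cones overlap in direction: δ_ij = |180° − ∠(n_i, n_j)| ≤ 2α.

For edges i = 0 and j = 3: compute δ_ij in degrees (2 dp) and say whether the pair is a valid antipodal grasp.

α = atan 0.2 = 11.31°;  2α = 22.62°
edge 0: e_0 = (+1.15, +0.98);  n_0 = (+0.6486, -0.7611)
edge 3: e_3 = (+0.17, -2.60);  n_3 = (-0.9979, -0.0652)
∠(n_0, n_3) = 126.70°
δ = |180° − 126.70°| = 53.30°
53.30° > 2α = 22.62°  →  invalid

δ = 53.30°, invalid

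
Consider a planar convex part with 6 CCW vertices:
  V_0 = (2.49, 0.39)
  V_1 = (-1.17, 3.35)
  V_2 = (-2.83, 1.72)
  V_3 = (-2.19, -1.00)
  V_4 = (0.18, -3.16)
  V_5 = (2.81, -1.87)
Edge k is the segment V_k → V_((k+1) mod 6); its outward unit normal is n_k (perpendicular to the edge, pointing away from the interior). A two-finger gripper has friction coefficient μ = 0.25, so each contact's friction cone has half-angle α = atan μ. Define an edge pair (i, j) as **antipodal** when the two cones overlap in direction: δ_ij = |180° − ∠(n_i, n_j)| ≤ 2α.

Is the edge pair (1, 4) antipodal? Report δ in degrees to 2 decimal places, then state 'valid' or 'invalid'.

δ = 18.35°, valid

α = atan 0.25 = 14.04°;  2α = 28.07°
edge 1: e_1 = (-1.66, -1.63);  n_1 = (-0.7006, +0.7135)
edge 4: e_4 = (+2.63, +1.29);  n_4 = (+0.4404, -0.8978)
∠(n_1, n_4) = 161.65°
δ = |180° − 161.65°| = 18.35°
18.35° ≤ 2α = 28.07°  →  valid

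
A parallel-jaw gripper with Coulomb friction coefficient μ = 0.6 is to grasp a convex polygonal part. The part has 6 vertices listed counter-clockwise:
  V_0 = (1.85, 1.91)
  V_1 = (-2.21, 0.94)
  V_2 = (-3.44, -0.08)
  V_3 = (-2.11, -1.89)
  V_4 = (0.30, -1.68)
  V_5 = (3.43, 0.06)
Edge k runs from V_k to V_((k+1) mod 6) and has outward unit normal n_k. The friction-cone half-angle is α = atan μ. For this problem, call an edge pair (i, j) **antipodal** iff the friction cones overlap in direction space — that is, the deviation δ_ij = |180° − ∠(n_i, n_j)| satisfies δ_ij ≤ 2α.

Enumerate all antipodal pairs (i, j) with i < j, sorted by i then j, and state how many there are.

count = 6; pairs: (0,3), (0,4), (1,3), (1,4), (2,5), (3,5)

α = atan 0.6 = 30.96°;  2α = 61.93°
n_0 = (-0.2324, +0.9726)
n_1 = (-0.6383, +0.7698)
n_2 = (-0.8058, -0.5921)
n_3 = (+0.0868, -0.9962)
n_4 = (+0.4859, -0.8740)
n_5 = (+0.7604, +0.6494)
  (0,1): δ = 153.77°  ·
  (0,2): δ = 67.13°  ·
  (0,3): δ = 8.46°  ✓
  (0,4): δ = 15.63°  ✓
  (0,5): δ = 117.06°  ·
  (1,2): δ = 93.36°  ·
  (1,3): δ = 34.69°  ✓
  (1,4): δ = 10.60°  ✓
  (1,5): δ = 90.83°  ·
  (2,3): δ = 121.33°  ·
  (2,4): δ = 97.24°  ·
  (2,5): δ = 4.19°  ✓
  (3,4): δ = 155.91°  ·
  (3,5): δ = 54.48°  ✓
  (4,5): δ = 78.57°  ·
antipodal pairs: 6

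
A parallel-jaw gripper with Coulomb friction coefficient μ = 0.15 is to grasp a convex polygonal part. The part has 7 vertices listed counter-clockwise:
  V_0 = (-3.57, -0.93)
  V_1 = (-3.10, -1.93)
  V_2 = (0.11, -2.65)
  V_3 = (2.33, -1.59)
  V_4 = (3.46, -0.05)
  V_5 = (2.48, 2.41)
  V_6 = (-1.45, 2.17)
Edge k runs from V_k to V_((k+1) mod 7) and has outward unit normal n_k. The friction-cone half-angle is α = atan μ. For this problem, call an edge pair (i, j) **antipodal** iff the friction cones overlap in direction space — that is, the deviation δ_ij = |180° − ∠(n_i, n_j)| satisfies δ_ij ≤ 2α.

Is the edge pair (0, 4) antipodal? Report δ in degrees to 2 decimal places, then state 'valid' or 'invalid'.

α = atan 0.15 = 8.53°;  2α = 17.06°
edge 0: e_0 = (+0.47, -1.00);  n_0 = (-0.9050, -0.4254)
edge 4: e_4 = (-0.98, +2.46);  n_4 = (+0.9290, +0.3701)
∠(n_0, n_4) = 176.55°
δ = |180° − 176.55°| = 3.45°
3.45° ≤ 2α = 17.06°  →  valid

δ = 3.45°, valid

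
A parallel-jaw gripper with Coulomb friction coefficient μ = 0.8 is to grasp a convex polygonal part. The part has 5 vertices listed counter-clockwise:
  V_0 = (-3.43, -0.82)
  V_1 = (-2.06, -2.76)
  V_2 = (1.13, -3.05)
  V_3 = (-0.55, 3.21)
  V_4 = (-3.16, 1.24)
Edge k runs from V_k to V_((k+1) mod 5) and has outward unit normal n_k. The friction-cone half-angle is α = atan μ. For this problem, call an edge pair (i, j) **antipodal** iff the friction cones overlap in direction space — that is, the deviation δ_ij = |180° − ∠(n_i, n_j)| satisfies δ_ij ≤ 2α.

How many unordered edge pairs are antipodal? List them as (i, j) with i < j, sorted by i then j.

α = atan 0.8 = 38.66°;  2α = 77.32°
n_0 = (-0.8169, -0.5768)
n_1 = (-0.0905, -0.9959)
n_2 = (+0.9658, +0.2592)
n_3 = (-0.6024, +0.7982)
n_4 = (-0.9915, +0.1300)
  (0,1): δ = 130.42°  ·
  (0,2): δ = 20.21°  ✓
  (0,3): δ = 91.82°  ·
  (0,4): δ = 137.30°  ·
  (1,2): δ = 69.78°  ✓
  (1,3): δ = 42.24°  ✓
  (1,4): δ = 87.73°  ·
  (2,3): δ = 67.98°  ✓
  (2,4): δ = 22.49°  ✓
  (3,4): δ = 134.51°  ·
antipodal pairs: 5

count = 5; pairs: (0,2), (1,2), (1,3), (2,3), (2,4)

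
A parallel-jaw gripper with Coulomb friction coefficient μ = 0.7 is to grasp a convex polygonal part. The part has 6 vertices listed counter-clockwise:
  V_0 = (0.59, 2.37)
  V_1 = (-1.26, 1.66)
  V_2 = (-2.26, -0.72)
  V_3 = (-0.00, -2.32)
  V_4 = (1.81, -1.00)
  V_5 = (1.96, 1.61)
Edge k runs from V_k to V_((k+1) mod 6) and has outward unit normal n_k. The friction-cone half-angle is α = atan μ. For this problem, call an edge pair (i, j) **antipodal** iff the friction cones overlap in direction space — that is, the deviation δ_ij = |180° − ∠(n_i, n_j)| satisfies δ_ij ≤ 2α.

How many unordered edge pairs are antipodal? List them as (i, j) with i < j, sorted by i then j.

count = 8; pairs: (0,2), (0,3), (0,4), (1,3), (1,4), (2,4), (2,5), (3,5)

α = atan 0.7 = 34.99°;  2α = 69.98°
n_0 = (-0.3583, +0.9336)
n_1 = (-0.9219, +0.3874)
n_2 = (-0.5778, -0.8162)
n_3 = (+0.5892, -0.8080)
n_4 = (+0.9984, -0.0574)
n_5 = (+0.4851, +0.8745)
  (0,1): δ = 133.79°  ·
  (0,2): δ = 56.29°  ✓
  (0,3): δ = 15.11°  ✓
  (0,4): δ = 65.71°  ✓
  (0,5): δ = 129.98°  ·
  (1,2): δ = 102.51°  ·
  (1,3): δ = 31.11°  ✓
  (1,4): δ = 19.50°  ✓
  (1,5): δ = 83.77°  ·
  (2,3): δ = 108.60°  ·
  (2,4): δ = 57.99°  ✓
  (2,5): δ = 6.28°  ✓
  (3,4): δ = 129.39°  ·
  (3,5): δ = 65.12°  ✓
  (4,5): δ = 115.73°  ·
antipodal pairs: 8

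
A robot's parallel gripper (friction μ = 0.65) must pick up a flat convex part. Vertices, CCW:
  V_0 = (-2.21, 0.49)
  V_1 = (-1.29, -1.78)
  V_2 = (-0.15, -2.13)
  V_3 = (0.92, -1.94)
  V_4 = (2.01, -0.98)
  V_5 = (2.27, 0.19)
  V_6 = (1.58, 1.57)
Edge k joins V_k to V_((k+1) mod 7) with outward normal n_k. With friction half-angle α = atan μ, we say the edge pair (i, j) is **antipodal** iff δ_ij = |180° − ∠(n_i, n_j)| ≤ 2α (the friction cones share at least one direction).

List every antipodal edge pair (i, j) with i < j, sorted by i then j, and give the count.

α = atan 0.65 = 33.02°;  2α = 66.05°
n_0 = (-0.9268, -0.3756)
n_1 = (-0.2935, -0.9560)
n_2 = (+0.1748, -0.9846)
n_3 = (+0.6609, -0.7504)
n_4 = (+0.9762, -0.2169)
n_5 = (+0.8944, +0.4472)
n_6 = (-0.2741, +0.9617)
  (0,1): δ = 129.13°  ·
  (0,2): δ = 101.99°  ·
  (0,3): δ = 70.69°  ·
  (0,4): δ = 34.59°  ✓
  (0,5): δ = 4.50°  ✓
  (0,6): δ = 83.84°  ·
  (1,2): δ = 152.86°  ·
  (1,3): δ = 121.56°  ·
  (1,4): δ = 85.46°  ·
  (1,5): δ = 46.37°  ✓
  (1,6): δ = 32.97°  ✓
  (2,3): δ = 148.70°  ·
  (2,4): δ = 112.60°  ·
  (2,5): δ = 73.50°  ·
  (2,6): δ = 5.84°  ✓
  (3,4): δ = 143.90°  ·
  (3,5): δ = 104.81°  ·
  (3,6): δ = 25.47°  ✓
  (4,5): δ = 140.91°  ·
  (4,6): δ = 61.57°  ✓
  (5,6): δ = 100.66°  ·
antipodal pairs: 7

count = 7; pairs: (0,4), (0,5), (1,5), (1,6), (2,6), (3,6), (4,6)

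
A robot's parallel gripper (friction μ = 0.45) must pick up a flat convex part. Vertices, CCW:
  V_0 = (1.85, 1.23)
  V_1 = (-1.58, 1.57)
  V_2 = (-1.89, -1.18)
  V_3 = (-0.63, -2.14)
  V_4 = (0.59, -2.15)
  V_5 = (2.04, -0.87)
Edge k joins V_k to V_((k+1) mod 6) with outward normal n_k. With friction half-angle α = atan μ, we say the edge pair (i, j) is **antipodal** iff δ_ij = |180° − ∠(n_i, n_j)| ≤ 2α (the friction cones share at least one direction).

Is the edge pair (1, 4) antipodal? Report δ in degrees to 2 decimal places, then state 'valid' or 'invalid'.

δ = 42.13°, valid

α = atan 0.45 = 24.23°;  2α = 48.46°
edge 1: e_1 = (-0.31, -2.75);  n_1 = (-0.9937, +0.1120)
edge 4: e_4 = (+1.45, +1.28);  n_4 = (+0.6618, -0.7497)
∠(n_1, n_4) = 137.87°
δ = |180° − 137.87°| = 42.13°
42.13° ≤ 2α = 48.46°  →  valid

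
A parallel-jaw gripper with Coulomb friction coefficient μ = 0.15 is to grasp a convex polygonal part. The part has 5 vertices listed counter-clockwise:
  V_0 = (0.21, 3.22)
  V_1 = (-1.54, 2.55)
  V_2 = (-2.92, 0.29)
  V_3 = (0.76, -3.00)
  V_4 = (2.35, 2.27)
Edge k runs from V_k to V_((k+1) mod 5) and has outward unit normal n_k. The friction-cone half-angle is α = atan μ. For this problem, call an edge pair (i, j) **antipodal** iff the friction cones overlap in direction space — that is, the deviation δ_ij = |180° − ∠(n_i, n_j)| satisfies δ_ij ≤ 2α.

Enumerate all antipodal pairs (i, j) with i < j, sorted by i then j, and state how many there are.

α = atan 0.15 = 8.53°;  2α = 17.06°
n_0 = (-0.3575, +0.9339)
n_1 = (-0.8535, +0.5211)
n_2 = (-0.6665, -0.7455)
n_3 = (+0.9574, -0.2888)
n_4 = (+0.4057, +0.9140)
  (0,1): δ = 142.36°  ·
  (0,2): δ = 62.75°  ·
  (0,3): δ = 52.26°  ·
  (0,4): δ = 135.11°  ·
  (1,2): δ = 100.39°  ·
  (1,3): δ = 14.62°  ✓
  (1,4): δ = 97.47°  ·
  (2,3): δ = 64.99°  ·
  (2,4): δ = 17.86°  ·
  (3,4): δ = 97.15°  ·
antipodal pairs: 1

count = 1; pairs: (1,3)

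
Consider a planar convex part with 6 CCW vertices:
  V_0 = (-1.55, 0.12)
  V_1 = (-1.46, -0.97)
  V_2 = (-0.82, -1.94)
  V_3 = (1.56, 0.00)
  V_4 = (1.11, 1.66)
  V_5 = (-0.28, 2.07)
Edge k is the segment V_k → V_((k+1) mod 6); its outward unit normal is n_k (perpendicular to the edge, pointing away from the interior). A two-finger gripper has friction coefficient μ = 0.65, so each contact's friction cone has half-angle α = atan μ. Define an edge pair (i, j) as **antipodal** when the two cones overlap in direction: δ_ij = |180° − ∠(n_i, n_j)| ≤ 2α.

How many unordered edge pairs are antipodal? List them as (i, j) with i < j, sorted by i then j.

count = 7; pairs: (0,2), (0,3), (1,3), (1,4), (2,4), (2,5), (3,5)

α = atan 0.65 = 33.02°;  2α = 66.05°
n_0 = (-0.9966, -0.0823)
n_1 = (-0.8347, -0.5507)
n_2 = (+0.6318, -0.7751)
n_3 = (+0.9652, +0.2616)
n_4 = (+0.2829, +0.9591)
n_5 = (-0.8380, +0.5457)
  (0,1): δ = 151.30°  ·
  (0,2): δ = 55.54°  ✓
  (0,3): δ = 10.45°  ✓
  (0,4): δ = 68.85°  ·
  (0,5): δ = 142.20°  ·
  (1,2): δ = 84.23°  ·
  (1,3): δ = 18.25°  ✓
  (1,4): δ = 40.15°  ✓
  (1,5): δ = 113.51°  ·
  (2,3): δ = 114.02°  ·
  (2,4): δ = 55.62°  ✓
  (2,5): δ = 17.74°  ✓
  (3,4): δ = 121.60°  ·
  (3,5): δ = 48.24°  ✓
  (4,5): δ = 106.64°  ·
antipodal pairs: 7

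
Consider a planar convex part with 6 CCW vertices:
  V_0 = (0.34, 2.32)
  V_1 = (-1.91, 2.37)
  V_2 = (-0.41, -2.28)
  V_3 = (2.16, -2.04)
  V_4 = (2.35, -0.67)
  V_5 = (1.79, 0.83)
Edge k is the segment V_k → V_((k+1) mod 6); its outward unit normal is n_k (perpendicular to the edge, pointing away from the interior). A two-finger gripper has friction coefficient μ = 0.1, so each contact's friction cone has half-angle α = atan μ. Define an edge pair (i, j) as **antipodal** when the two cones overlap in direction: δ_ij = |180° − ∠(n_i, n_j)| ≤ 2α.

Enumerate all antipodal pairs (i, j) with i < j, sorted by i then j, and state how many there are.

count = 2; pairs: (0,2), (1,4)

α = atan 0.1 = 5.71°;  2α = 11.42°
n_0 = (+0.0222, +0.9998)
n_1 = (-0.9517, -0.3070)
n_2 = (+0.0930, -0.9957)
n_3 = (+0.9905, -0.1374)
n_4 = (+0.9368, +0.3498)
n_5 = (+0.7167, +0.6974)
  (0,1): δ = 70.85°  ·
  (0,2): δ = 6.61°  ✓
  (0,3): δ = 83.38°  ·
  (0,4): δ = 111.75°  ·
  (0,5): δ = 135.49°  ·
  (1,2): δ = 102.54°  ·
  (1,3): δ = 25.77°  ·
  (1,4): δ = 2.59°  ✓
  (1,5): δ = 26.34°  ·
  (2,3): δ = 103.23°  ·
  (2,4): δ = 74.86°  ·
  (2,5): δ = 51.11°  ·
  (3,4): δ = 151.63°  ·
  (3,5): δ = 127.88°  ·
  (4,5): δ = 156.25°  ·
antipodal pairs: 2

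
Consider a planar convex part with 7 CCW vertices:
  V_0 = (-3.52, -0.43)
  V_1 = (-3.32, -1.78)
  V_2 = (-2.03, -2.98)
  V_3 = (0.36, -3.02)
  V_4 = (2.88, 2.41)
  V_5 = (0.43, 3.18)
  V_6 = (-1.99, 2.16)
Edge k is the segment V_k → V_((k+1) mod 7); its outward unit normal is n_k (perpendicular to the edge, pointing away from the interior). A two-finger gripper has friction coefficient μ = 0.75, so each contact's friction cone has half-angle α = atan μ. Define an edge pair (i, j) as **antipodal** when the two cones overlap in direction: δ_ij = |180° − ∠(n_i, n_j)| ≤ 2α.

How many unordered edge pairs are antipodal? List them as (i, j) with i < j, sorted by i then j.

α = atan 0.75 = 36.87°;  2α = 73.74°
n_0 = (-0.9892, -0.1465)
n_1 = (-0.6811, -0.7322)
n_2 = (-0.0167, -0.9999)
n_3 = (+0.9071, -0.4210)
n_4 = (+0.2998, +0.9540)
n_5 = (-0.3884, +0.9215)
n_6 = (-0.8610, +0.5086)
  (0,1): δ = 141.36°  ·
  (0,2): δ = 99.39°  ·
  (0,3): δ = 33.32°  ✓
  (0,4): δ = 64.13°  ✓
  (0,5): δ = 104.43°  ·
  (0,6): δ = 141.00°  ·
  (1,2): δ = 138.03°  ·
  (1,3): δ = 71.97°  ✓
  (1,4): δ = 25.48°  ✓
  (1,5): δ = 65.78°  ✓
  (1,6): δ = 102.36°  ·
  (2,3): δ = 113.94°  ·
  (2,4): δ = 16.49°  ✓
  (2,5): δ = 23.81°  ✓
  (2,6): δ = 60.39°  ✓
  (3,4): δ = 82.55°  ·
  (3,5): δ = 42.25°  ✓
  (3,6): δ = 5.68°  ✓
  (4,5): δ = 139.70°  ·
  (4,6): δ = 103.12°  ·
  (5,6): δ = 143.43°  ·
antipodal pairs: 10

count = 10; pairs: (0,3), (0,4), (1,3), (1,4), (1,5), (2,4), (2,5), (2,6), (3,5), (3,6)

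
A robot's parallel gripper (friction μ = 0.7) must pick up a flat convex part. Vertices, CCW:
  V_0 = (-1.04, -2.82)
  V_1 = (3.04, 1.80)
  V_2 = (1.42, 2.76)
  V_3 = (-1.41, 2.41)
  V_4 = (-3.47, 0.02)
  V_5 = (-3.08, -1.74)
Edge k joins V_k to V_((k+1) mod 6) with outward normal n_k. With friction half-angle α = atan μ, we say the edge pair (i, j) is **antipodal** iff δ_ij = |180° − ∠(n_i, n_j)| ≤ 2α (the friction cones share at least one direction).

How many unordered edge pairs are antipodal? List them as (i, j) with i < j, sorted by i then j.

α = atan 0.7 = 34.99°;  2α = 69.98°
n_0 = (+0.7496, -0.6619)
n_1 = (+0.5098, +0.8603)
n_2 = (-0.1227, +0.9924)
n_3 = (-0.7575, +0.6529)
n_4 = (-0.9763, -0.2163)
n_5 = (-0.4679, -0.8838)
  (0,1): δ = 79.20°  ·
  (0,2): δ = 41.50°  ✓
  (0,3): δ = 0.69°  ✓
  (0,4): δ = 53.94°  ✓
  (0,5): δ = 103.55°  ·
  (1,2): δ = 142.30°  ·
  (1,3): δ = 100.11°  ·
  (1,4): δ = 46.85°  ✓
  (1,5): δ = 2.75°  ✓
  (2,3): δ = 137.81°  ·
  (2,4): δ = 84.56°  ·
  (2,5): δ = 34.95°  ✓
  (3,4): δ = 126.75°  ·
  (3,5): δ = 77.14°  ·
  (4,5): δ = 130.39°  ·
antipodal pairs: 6

count = 6; pairs: (0,2), (0,3), (0,4), (1,4), (1,5), (2,5)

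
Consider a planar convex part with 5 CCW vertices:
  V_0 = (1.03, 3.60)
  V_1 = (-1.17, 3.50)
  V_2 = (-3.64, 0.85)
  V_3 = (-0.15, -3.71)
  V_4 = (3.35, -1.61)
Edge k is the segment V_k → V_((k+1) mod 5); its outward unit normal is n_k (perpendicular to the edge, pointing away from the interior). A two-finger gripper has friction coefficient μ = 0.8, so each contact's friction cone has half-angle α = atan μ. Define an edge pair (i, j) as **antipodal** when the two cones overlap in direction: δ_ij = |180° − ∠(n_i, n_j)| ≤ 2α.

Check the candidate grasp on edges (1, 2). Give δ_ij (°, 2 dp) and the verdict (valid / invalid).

α = atan 0.8 = 38.66°;  2α = 77.32°
edge 1: e_1 = (-2.47, -2.65);  n_1 = (-0.7315, +0.6818)
edge 2: e_2 = (+3.49, -4.56);  n_2 = (-0.7941, -0.6078)
∠(n_1, n_2) = 80.42°
δ = |180° − 80.42°| = 99.58°
99.58° > 2α = 77.32°  →  invalid

δ = 99.58°, invalid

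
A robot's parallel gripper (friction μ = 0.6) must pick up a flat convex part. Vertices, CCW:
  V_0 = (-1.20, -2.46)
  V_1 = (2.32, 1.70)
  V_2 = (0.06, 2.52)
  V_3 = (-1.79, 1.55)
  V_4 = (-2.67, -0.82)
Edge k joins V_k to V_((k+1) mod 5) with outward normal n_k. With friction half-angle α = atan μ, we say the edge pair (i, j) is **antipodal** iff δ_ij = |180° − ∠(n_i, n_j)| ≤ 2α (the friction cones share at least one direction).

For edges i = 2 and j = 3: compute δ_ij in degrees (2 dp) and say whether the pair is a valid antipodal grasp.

α = atan 0.6 = 30.96°;  2α = 61.93°
edge 2: e_2 = (-1.85, -0.97);  n_2 = (-0.4644, +0.8856)
edge 3: e_3 = (-0.88, -2.37);  n_3 = (-0.9375, +0.3481)
∠(n_2, n_3) = 41.96°
δ = |180° − 41.96°| = 138.04°
138.04° > 2α = 61.93°  →  invalid

δ = 138.04°, invalid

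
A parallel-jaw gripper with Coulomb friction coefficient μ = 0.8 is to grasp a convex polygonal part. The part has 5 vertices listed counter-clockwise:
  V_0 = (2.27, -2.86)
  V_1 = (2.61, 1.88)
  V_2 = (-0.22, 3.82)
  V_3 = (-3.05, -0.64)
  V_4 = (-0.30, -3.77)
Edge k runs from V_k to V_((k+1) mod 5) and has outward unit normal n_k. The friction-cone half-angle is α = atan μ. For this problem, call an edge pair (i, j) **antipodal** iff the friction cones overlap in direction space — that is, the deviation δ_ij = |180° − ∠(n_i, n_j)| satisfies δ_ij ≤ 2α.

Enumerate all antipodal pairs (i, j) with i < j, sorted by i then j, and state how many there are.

α = atan 0.8 = 38.66°;  2α = 77.32°
n_0 = (+0.9974, -0.0715)
n_1 = (+0.5654, +0.8248)
n_2 = (-0.8444, +0.5358)
n_3 = (-0.7512, -0.6600)
n_4 = (+0.3338, -0.9427)
  (0,1): δ = 120.33°  ·
  (0,2): δ = 28.29°  ✓
  (0,3): δ = 45.41°  ✓
  (0,4): δ = 113.60°  ·
  (1,2): δ = 87.97°  ·
  (1,3): δ = 14.27°  ✓
  (1,4): δ = 53.93°  ✓
  (2,3): δ = 106.30°  ·
  (2,4): δ = 38.11°  ✓
  (3,4): δ = 111.80°  ·
antipodal pairs: 5

count = 5; pairs: (0,2), (0,3), (1,3), (1,4), (2,4)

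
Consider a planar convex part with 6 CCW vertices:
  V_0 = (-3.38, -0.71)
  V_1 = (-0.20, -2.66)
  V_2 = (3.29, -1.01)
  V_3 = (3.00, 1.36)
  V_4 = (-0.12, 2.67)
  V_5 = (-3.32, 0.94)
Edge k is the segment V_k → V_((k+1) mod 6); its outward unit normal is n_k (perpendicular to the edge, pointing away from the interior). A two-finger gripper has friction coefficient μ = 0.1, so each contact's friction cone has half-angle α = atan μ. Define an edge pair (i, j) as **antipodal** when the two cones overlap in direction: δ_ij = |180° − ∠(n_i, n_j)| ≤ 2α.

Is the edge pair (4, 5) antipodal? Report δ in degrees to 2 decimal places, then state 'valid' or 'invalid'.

δ = 120.48°, invalid

α = atan 0.1 = 5.71°;  2α = 11.42°
edge 4: e_4 = (-3.20, -1.73);  n_4 = (-0.4756, +0.8797)
edge 5: e_5 = (-0.06, -1.65);  n_5 = (-0.9993, +0.0363)
∠(n_4, n_5) = 59.52°
δ = |180° − 59.52°| = 120.48°
120.48° > 2α = 11.42°  →  invalid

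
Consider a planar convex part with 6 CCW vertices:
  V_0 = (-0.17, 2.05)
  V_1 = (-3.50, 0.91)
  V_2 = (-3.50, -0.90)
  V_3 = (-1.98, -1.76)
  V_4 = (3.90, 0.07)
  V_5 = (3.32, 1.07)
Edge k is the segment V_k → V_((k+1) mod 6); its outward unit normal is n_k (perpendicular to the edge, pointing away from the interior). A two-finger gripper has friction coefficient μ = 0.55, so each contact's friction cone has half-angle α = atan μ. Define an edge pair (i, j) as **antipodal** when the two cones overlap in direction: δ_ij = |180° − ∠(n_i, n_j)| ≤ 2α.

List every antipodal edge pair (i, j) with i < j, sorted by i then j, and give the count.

α = atan 0.55 = 28.81°;  2α = 57.62°
n_0 = (-0.3239, +0.9461)
n_1 = (-1.0000, -0.0000)
n_2 = (-0.4924, -0.8703)
n_3 = (+0.2972, -0.9548)
n_4 = (+0.8650, +0.5017)
n_5 = (+0.2703, +0.9628)
  (0,1): δ = 108.90°  ·
  (0,2): δ = 48.40°  ✓
  (0,3): δ = 1.61°  ✓
  (0,4): δ = 101.22°  ·
  (0,5): δ = 145.42°  ·
  (1,2): δ = 119.50°  ·
  (1,3): δ = 72.71°  ·
  (1,4): δ = 30.11°  ✓
  (1,5): δ = 74.32°  ·
  (2,3): δ = 133.21°  ·
  (2,4): δ = 30.39°  ✓
  (2,5): δ = 13.82°  ✓
  (3,4): δ = 77.17°  ·
  (3,5): δ = 32.97°  ✓
  (4,5): δ = 135.80°  ·
antipodal pairs: 6

count = 6; pairs: (0,2), (0,3), (1,4), (2,4), (2,5), (3,5)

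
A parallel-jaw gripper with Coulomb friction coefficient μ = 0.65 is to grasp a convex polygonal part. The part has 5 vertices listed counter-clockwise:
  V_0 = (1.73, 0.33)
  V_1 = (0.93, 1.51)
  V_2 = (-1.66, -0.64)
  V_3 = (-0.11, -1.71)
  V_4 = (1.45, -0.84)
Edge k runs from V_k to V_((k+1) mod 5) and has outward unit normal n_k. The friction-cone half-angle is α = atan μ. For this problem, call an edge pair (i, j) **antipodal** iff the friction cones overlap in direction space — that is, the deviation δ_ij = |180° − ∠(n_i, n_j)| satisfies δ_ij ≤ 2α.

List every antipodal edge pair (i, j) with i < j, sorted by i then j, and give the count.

α = atan 0.65 = 33.02°;  2α = 66.05°
n_0 = (+0.8277, +0.5612)
n_1 = (-0.6387, +0.7694)
n_2 = (-0.5681, -0.8230)
n_3 = (+0.4871, -0.8734)
n_4 = (+0.9725, -0.2327)
  (0,1): δ = 84.44°  ·
  (0,2): δ = 21.25°  ✓
  (0,3): δ = 85.01°  ·
  (0,4): δ = 132.41°  ·
  (1,2): δ = 74.31°  ·
  (1,3): δ = 10.55°  ✓
  (1,4): δ = 36.84°  ✓
  (2,3): δ = 116.23°  ·
  (2,4): δ = 68.84°  ·
  (3,4): δ = 132.61°  ·
antipodal pairs: 3

count = 3; pairs: (0,2), (1,3), (1,4)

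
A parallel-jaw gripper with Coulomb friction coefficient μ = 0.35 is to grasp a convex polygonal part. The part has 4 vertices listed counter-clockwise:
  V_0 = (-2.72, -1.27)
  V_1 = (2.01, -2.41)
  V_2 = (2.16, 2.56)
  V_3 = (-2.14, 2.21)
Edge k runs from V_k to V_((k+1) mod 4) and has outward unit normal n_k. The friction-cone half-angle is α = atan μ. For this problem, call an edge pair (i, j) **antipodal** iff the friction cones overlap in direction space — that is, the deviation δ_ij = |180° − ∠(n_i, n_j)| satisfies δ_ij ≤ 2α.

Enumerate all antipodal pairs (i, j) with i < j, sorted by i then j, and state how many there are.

α = atan 0.35 = 19.29°;  2α = 38.58°
n_0 = (-0.2343, -0.9722)
n_1 = (+0.9995, -0.0302)
n_2 = (-0.0811, +0.9967)
n_3 = (-0.9864, +0.1644)
  (0,1): δ = 78.18°  ·
  (0,2): δ = 18.20°  ✓
  (0,3): δ = 94.09°  ·
  (1,2): δ = 83.62°  ·
  (1,3): δ = 7.73°  ✓
  (2,3): δ = 104.12°  ·
antipodal pairs: 2

count = 2; pairs: (0,2), (1,3)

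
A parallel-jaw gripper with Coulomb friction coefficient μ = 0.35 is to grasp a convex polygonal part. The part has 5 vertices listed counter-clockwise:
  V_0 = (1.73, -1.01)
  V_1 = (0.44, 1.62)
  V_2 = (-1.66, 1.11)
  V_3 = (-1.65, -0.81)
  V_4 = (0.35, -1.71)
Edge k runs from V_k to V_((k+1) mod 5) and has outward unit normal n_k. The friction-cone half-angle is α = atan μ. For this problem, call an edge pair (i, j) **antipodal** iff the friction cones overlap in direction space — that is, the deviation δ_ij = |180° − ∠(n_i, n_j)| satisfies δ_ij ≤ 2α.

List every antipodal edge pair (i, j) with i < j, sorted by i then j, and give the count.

α = atan 0.35 = 19.29°;  2α = 38.58°
n_0 = (+0.8978, +0.4404)
n_1 = (-0.2360, +0.9718)
n_2 = (-1.0000, -0.0052)
n_3 = (-0.4104, -0.9119)
n_4 = (+0.4524, -0.8918)
  (0,1): δ = 102.48°  ·
  (0,2): δ = 25.83°  ✓
  (0,3): δ = 39.64°  ·
  (0,4): δ = 90.77°  ·
  (1,2): δ = 103.35°  ·
  (1,3): δ = 37.88°  ✓
  (1,4): δ = 13.25°  ✓
  (2,3): δ = 114.53°  ·
  (2,4): δ = 63.40°  ·
  (3,4): δ = 128.88°  ·
antipodal pairs: 3

count = 3; pairs: (0,2), (1,3), (1,4)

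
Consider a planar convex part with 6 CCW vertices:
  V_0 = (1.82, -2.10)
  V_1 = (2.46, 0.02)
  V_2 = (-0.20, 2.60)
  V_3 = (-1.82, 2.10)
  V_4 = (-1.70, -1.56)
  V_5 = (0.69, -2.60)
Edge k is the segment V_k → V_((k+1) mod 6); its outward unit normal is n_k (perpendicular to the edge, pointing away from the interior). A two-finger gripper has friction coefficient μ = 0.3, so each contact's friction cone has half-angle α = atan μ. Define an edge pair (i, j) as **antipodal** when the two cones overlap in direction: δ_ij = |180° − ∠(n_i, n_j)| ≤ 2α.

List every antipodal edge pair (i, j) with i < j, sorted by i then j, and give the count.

α = atan 0.3 = 16.70°;  2α = 33.40°
n_0 = (+0.9573, -0.2890)
n_1 = (+0.6962, +0.7178)
n_2 = (-0.2949, +0.9555)
n_3 = (-0.9995, -0.0328)
n_4 = (-0.3990, -0.9169)
n_5 = (+0.4046, -0.9145)
  (0,1): δ = 117.33°  ·
  (0,2): δ = 56.05°  ·
  (0,3): δ = 18.68°  ✓
  (0,4): δ = 83.28°  ·
  (0,5): δ = 130.67°  ·
  (1,2): δ = 118.72°  ·
  (1,3): δ = 44.00°  ·
  (1,4): δ = 20.61°  ✓
  (1,5): δ = 67.99°  ·
  (2,3): δ = 105.27°  ·
  (2,4): δ = 40.67°  ·
  (2,5): δ = 6.72°  ✓
  (3,4): δ = 115.39°  ·
  (3,5): δ = 68.01°  ·
  (4,5): δ = 132.62°  ·
antipodal pairs: 3

count = 3; pairs: (0,3), (1,4), (2,5)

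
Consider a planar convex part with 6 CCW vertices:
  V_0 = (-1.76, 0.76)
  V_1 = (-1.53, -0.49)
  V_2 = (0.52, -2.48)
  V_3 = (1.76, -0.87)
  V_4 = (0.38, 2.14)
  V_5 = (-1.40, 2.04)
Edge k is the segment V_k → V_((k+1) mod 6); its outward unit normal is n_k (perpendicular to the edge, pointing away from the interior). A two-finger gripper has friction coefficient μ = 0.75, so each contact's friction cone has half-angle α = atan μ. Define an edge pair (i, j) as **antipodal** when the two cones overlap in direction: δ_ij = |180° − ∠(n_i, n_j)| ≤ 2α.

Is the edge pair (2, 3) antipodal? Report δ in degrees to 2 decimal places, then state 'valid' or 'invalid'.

α = atan 0.75 = 36.87°;  2α = 73.74°
edge 2: e_2 = (+1.24, +1.61);  n_2 = (+0.7923, -0.6102)
edge 3: e_3 = (-1.38, +3.01);  n_3 = (+0.9090, +0.4168)
∠(n_2, n_3) = 62.23°
δ = |180° − 62.23°| = 117.77°
117.77° > 2α = 73.74°  →  invalid

δ = 117.77°, invalid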